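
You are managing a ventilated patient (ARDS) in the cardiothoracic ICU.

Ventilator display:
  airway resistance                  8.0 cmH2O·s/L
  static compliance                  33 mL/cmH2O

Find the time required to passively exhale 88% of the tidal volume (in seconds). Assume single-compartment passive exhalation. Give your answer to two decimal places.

0.56

τ = R × C = 8.0 × 33 mL/cmH2O = 8.0 × 0.033 L/cmH2O = 0.264 s.
Exhaled fraction f = 1 − e^(−t/τ) → t = −τ·ln(1 − f) = −0.264·ln(0.12) = 0.5597 s.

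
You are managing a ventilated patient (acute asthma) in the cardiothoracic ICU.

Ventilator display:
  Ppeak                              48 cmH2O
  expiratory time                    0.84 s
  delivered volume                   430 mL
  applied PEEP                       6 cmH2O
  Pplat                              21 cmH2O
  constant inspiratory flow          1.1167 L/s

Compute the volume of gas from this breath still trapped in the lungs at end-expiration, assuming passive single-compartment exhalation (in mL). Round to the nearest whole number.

128

R = (PIP − Pplat)/V̇ = (48 − 21) / 1.1167 = 27.0/1.1167 = 24.178 cmH2O·s/L.
C = Vt/(Pplat − PEEP) = 430.0 / (21 − 6) = 430.0/15.0 = 28.667 mL/cmH2O.
τ = R × C = 24.178 × 0.02867 L/cmH2O = 0.6932 s.
Fraction remaining = e^(−Te/τ) = e^(−0.84/0.6932) = 0.2977.
Trapped volume = 430.0 × 0.2977 = 128.01 mL.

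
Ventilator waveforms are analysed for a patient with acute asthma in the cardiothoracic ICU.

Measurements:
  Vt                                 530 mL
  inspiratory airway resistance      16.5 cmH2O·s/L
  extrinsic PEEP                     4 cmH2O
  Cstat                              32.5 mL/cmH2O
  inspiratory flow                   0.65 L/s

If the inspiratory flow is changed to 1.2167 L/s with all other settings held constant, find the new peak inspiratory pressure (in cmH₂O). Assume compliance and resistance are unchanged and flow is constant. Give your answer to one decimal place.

40.4

PIP = Vt/C + R·V̇ + PEEP (constant-flow equation of motion).
Only the resistive term changes: ΔPIP = R × ΔV̇ = 16.5 × (1.2167 − 0.65) = 16.5 × 0.5667 = 9.351 cmH2O.
Original PIP = 530/32.5 + 16.5×0.65 + 4 = 31.033 cmH2O; new PIP = 31.033 + (9.351) = 40.384 cmH2O.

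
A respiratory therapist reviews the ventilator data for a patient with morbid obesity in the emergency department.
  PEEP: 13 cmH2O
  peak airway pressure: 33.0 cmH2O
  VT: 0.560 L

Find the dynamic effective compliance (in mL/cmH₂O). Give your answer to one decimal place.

28.0

Dynamic compliance = Vt / (PIP − PEEP) = 560 / (33.0 − 13) = 560 / 20.0 = 28.0 mL/cmH2O.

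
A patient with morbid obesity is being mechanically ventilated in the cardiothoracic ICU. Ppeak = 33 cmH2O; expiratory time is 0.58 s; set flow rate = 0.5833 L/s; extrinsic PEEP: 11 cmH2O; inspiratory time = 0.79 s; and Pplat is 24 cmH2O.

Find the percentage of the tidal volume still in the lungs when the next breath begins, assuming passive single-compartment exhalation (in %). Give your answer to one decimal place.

34.6

Vt = flow × Ti = 0.5833 L/s × 0.79 s × 1000 mL/L = 460.81 mL.
R = (PIP − Pplat)/V̇ = (33 − 24) / 0.5833 = 9.0/0.5833 = 15.429 cmH2O·s/L.
C = Vt/(Pplat − PEEP) = 460.81 / (24 − 11) = 460.81/13.0 = 35.447 mL/cmH2O.
τ = R × C = 15.429 × 0.03545 L/cmH2O = 0.547 s.
Fraction remaining at end-expiration = e^(−Te/τ) = e^(−0.58/0.547) = 0.3463 → 34.63%.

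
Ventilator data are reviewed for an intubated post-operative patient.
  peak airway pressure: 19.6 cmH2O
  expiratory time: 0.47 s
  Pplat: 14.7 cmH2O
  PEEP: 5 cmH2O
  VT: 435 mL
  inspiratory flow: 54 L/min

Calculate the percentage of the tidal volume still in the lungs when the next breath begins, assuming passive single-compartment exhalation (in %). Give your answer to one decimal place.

Flow: 54 L/min ÷ 60 = 0.9 L/s.
R = (PIP − Pplat)/V̇ = (19.6 − 14.7) / 0.9 = 4.9/0.9 = 5.444 cmH2O·s/L.
C = Vt/(Pplat − PEEP) = 435.0 / (14.7 − 5) = 435.0/9.7 = 44.845 mL/cmH2O.
τ = R × C = 5.444 × 0.04485 L/cmH2O = 0.2442 s.
Fraction remaining at end-expiration = e^(−Te/τ) = e^(−0.47/0.2442) = 0.1459 → 14.59%.

14.6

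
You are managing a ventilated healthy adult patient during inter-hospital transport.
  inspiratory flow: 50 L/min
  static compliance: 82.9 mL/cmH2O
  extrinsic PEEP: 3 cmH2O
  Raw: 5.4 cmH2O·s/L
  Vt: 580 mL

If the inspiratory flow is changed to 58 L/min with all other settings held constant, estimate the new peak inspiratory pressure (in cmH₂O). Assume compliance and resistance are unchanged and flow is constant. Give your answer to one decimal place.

15.2

Flow: 50 L/min ÷ 60 = 0.8333 L/s.
New flow: 58 L/min ÷ 60 = 0.9667 L/s.
PIP = Vt/C + R·V̇ + PEEP (constant-flow equation of motion).
Only the resistive term changes: ΔPIP = R × ΔV̇ = 5.4 × (0.9667 − 0.8333) = 5.4 × 0.1334 = 0.7204 cmH2O.
Original PIP = 580/82.9 + 5.4×0.8333 + 3 = 14.496 cmH2O; new PIP = 14.496 + (0.7204) = 15.216 cmH2O.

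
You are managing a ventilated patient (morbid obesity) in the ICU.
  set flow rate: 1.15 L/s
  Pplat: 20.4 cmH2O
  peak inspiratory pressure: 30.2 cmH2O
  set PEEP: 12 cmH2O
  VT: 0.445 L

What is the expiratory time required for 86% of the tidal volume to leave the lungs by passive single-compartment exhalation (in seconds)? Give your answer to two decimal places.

R = (PIP − Pplat)/V̇ = (30.2 − 20.4) / 1.15 = 9.8/1.15 = 8.522 cmH2O·s/L.
C = Vt/(Pplat − PEEP) = 445.0 / (20.4 − 12) = 445.0/8.4 = 52.976 mL/cmH2O.
τ = R × C = 8.522 × 0.05298 L/cmH2O = 0.4515 s.
t = −τ·ln(1 − 0.86) = −0.4515·ln(0.14) = 0.8877 s.

0.89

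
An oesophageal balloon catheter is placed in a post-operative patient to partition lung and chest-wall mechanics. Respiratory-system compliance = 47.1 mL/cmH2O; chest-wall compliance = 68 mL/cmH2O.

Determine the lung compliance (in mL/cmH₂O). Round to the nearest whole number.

153

1/CL = 1/Crs − 1/Ccw.
1/CL = 1/47.1 − 1/68 = 0.006526.
CL = 153.23 mL/cmH2O.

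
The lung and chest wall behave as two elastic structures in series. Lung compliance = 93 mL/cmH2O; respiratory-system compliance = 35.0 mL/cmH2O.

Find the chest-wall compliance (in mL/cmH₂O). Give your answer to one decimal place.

1/Ccw = 1/Crs − 1/CL.
1/Ccw = 1/35.0 − 1/93 = 0.01782.
Ccw = 56.117 mL/cmH2O.

56.1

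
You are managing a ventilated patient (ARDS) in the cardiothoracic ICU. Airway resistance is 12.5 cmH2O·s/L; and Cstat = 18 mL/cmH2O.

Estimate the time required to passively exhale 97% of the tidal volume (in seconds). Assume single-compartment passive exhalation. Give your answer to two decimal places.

0.79

τ = R × C = 12.5 × 18 mL/cmH2O = 12.5 × 0.018 L/cmH2O = 0.225 s.
Exhaled fraction f = 1 − e^(−t/τ) → t = −τ·ln(1 − f) = −0.225·ln(0.03) = 0.789 s.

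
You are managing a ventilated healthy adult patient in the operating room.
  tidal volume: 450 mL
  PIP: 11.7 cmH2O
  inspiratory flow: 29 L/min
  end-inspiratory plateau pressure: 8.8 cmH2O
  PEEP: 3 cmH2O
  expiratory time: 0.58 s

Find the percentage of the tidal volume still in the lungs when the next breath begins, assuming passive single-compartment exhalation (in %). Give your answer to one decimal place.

28.8

Flow: 29 L/min ÷ 60 = 0.4833 L/s.
R = (PIP − Pplat)/V̇ = (11.7 − 8.8) / 0.4833 = 2.9/0.4833 = 6.0 cmH2O·s/L.
C = Vt/(Pplat − PEEP) = 450.0 / (8.8 − 3) = 450.0/5.8 = 77.586 mL/cmH2O.
τ = R × C = 6.0 × 0.07759 L/cmH2O = 0.4655 s.
Fraction remaining at end-expiration = e^(−Te/τ) = e^(−0.58/0.4655) = 0.2877 → 28.77%.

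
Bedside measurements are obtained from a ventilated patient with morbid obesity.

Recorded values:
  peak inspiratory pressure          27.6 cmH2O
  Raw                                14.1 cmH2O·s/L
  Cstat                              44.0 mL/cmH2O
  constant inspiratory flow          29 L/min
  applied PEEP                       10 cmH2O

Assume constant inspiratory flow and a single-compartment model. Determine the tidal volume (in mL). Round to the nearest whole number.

Flow: 29 L/min ÷ 60 = 0.4833 L/s.
Equation of motion (constant flow): PIP = Vt/C + R·V̇ + PEEP.
Vt/C = PIP − R·V̇ − PEEP = 27.6 − 6.815 − 10 = 10.785 cmH2O.
Vt = C × 10.785 = 44.0 × 10.785 = 474.54 mL.

475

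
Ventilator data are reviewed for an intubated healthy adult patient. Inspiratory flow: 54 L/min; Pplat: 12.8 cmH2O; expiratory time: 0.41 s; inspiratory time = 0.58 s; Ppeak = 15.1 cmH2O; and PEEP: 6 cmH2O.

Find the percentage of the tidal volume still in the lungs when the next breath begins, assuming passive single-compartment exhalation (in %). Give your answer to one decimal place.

12.4

Flow: 54 L/min ÷ 60 = 0.9 L/s.
Vt = flow × Ti = 0.9 L/s × 0.58 s × 1000 mL/L = 522.0 mL.
R = (PIP − Pplat)/V̇ = (15.1 − 12.8) / 0.9 = 2.3/0.9 = 2.556 cmH2O·s/L.
C = Vt/(Pplat − PEEP) = 522.0 / (12.8 − 6) = 522.0/6.8 = 76.765 mL/cmH2O.
τ = R × C = 2.556 × 0.07677 L/cmH2O = 0.1962 s.
Fraction remaining at end-expiration = e^(−Te/τ) = e^(−0.41/0.1962) = 0.1237 → 12.37%.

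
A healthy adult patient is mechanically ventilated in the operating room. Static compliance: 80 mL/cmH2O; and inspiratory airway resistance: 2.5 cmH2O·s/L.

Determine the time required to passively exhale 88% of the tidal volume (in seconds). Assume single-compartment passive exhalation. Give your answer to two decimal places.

0.42

τ = R × C = 2.5 × 80 mL/cmH2O = 2.5 × 0.080 L/cmH2O = 0.2 s.
Exhaled fraction f = 1 − e^(−t/τ) → t = −τ·ln(1 − f) = −0.2·ln(0.12) = 0.4241 s.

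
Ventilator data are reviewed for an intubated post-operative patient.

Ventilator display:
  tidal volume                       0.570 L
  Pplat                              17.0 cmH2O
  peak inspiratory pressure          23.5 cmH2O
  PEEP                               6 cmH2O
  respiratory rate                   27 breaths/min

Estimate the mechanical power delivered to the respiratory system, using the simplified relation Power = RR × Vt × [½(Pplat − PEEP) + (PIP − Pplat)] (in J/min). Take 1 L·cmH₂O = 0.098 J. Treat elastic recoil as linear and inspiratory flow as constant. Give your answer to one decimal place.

Per-breath work = Vt × [½(Pplat−PEEP) + (PIP−Pplat)] = 0.570 × [0.5×11.0 + 6.5] = 0.570 × 12.0 = 6.84 L·cmH2O.
Power = 27 × 6.84 = 184.68 L·cmH2O/min.
× 0.098 J/(L·cmH2O) → 18.099 J/min.

18.1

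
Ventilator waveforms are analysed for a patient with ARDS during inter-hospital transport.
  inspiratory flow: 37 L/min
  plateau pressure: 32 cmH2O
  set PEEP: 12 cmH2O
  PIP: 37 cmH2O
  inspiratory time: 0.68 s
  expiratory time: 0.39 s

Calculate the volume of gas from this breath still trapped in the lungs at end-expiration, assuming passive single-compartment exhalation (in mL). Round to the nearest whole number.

Flow: 37 L/min ÷ 60 = 0.6167 L/s.
Vt = flow × Ti = 0.6167 L/s × 0.68 s × 1000 mL/L = 419.36 mL.
R = (PIP − Pplat)/V̇ = (37 − 32) / 0.6167 = 5.0/0.6167 = 8.108 cmH2O·s/L.
C = Vt/(Pplat − PEEP) = 419.36 / (32 − 12) = 419.36/20.0 = 20.968 mL/cmH2O.
τ = R × C = 8.108 × 0.02097 L/cmH2O = 0.17 s.
Fraction remaining = e^(−Te/τ) = e^(−0.39/0.17) = 0.1009.
Trapped volume = 419.36 × 0.1009 = 42.313 mL.

42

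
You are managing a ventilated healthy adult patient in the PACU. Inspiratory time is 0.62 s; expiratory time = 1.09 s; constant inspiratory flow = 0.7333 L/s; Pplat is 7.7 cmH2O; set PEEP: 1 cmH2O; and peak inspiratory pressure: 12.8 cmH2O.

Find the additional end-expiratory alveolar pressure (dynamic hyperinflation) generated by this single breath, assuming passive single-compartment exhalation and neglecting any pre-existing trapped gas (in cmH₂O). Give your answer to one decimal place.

Vt = flow × Ti = 0.7333 L/s × 0.62 s × 1000 mL/L = 454.65 mL.
R = (PIP − Pplat)/V̇ = (12.8 − 7.7) / 0.7333 = 5.1/0.7333 = 6.955 cmH2O·s/L.
C = Vt/(Pplat − PEEP) = 454.65 / (7.7 − 1) = 454.65/6.7 = 67.858 mL/cmH2O.
τ = R × C = 6.955 × 0.06786 L/cmH2O = 0.472 s.
Fraction remaining = e^(−Te/τ) = e^(−1.09/0.472) = 0.09933; trapped volume = 454.65 × 0.09933 = 45.16 mL.
Additional alveolar pressure from trapping ≈ V_trapped / C = 45.16 / 67.858 = 0.6655 cmH2O.

0.7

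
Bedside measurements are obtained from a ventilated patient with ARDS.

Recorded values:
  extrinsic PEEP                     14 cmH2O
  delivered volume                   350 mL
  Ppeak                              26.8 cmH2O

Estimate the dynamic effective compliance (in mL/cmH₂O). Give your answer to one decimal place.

Dynamic compliance = Vt / (PIP − PEEP) = 350 / (26.8 − 14) = 350 / 12.8 = 27.344 mL/cmH2O.

27.3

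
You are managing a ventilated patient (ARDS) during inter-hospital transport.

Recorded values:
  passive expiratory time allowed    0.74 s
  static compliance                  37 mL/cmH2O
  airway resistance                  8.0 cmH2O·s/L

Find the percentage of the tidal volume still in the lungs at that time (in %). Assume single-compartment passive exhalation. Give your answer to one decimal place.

τ = R × C = 8.0 × 37 mL/cmH2O = 8.0 × 0.037 L/cmH2O = 0.296 s.
Passive exhalation: V(t)/V₀ = e^(−t/τ) = e^(−0.74/0.296) = 0.08208.
Fraction remaining = 0.08208 → 8.208%.

8.2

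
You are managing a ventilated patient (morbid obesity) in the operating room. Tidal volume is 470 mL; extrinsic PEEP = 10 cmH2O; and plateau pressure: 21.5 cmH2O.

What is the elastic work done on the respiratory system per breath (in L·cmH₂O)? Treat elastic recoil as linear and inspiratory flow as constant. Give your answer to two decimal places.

2.70

Elastic work ≈ ½ × (Pplat − PEEP) × Vt = 0.5 × (21.5 − 10) × 0.470 L = 0.5 × 11.5 × 0.470 = 2.703 L·cmH2O.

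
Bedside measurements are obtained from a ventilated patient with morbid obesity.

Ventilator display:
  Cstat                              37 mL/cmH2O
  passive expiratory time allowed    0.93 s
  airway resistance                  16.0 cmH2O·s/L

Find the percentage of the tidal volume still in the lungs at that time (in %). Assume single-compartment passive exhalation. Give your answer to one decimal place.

τ = R × C = 16.0 × 37 mL/cmH2O = 16.0 × 0.037 L/cmH2O = 0.592 s.
Passive exhalation: V(t)/V₀ = e^(−t/τ) = e^(−0.93/0.592) = 0.2078.
Fraction remaining = 0.2078 → 20.78%.

20.8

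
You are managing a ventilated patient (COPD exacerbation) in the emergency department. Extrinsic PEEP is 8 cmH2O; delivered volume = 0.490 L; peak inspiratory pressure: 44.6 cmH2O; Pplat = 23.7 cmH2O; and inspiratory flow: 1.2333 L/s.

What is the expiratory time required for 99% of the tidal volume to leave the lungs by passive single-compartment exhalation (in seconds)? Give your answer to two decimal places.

2.44

R = (PIP − Pplat)/V̇ = (44.6 − 23.7) / 1.2333 = 20.9/1.2333 = 16.946 cmH2O·s/L.
C = Vt/(Pplat − PEEP) = 490.0 / (23.7 − 8) = 490.0/15.7 = 31.21 mL/cmH2O.
τ = R × C = 16.946 × 0.03121 L/cmH2O = 0.5289 s.
t = −τ·ln(1 − 0.99) = −0.5289·ln(0.01) = 2.436 s.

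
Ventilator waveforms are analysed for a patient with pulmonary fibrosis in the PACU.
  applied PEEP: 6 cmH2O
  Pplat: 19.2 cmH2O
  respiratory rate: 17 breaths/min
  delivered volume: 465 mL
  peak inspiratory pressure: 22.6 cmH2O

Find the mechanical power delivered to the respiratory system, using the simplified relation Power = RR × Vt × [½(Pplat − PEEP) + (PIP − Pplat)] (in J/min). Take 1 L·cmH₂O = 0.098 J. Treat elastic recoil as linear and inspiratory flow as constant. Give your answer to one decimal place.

7.7

Per-breath work = Vt × [½(Pplat−PEEP) + (PIP−Pplat)] = 0.465 × [0.5×13.2 + 3.4] = 0.465 × 10.0 = 4.65 L·cmH2O.
Power = 17 × 4.65 = 79.05 L·cmH2O/min.
× 0.098 J/(L·cmH2O) → 7.747 J/min.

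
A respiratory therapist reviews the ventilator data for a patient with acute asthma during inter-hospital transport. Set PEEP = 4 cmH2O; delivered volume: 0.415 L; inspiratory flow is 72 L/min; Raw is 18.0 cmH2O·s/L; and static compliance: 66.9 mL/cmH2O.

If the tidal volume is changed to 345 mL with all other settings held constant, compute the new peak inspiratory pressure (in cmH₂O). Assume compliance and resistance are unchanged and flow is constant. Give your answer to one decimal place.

30.8

Flow: 72 L/min ÷ 60 = 1.2 L/s.
PIP = Vt/C + R·V̇ + PEEP (constant-flow equation of motion).
Only the elastic term changes: ΔPIP = ΔVt / C = (345 − 415) / 66.9 = -1.046 cmH2O.
Original PIP = 415/66.9 + 18.0×1.2 + 4 = 31.803 cmH2O; new PIP = 31.803 + (-1.046) = 30.757 cmH2O.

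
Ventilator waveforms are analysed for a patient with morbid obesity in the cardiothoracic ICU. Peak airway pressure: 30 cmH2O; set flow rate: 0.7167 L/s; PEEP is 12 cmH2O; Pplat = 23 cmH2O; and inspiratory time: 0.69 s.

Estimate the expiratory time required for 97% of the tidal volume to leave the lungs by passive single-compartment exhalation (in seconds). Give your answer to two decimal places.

Vt = flow × Ti = 0.7167 L/s × 0.69 s × 1000 mL/L = 494.52 mL.
R = (PIP − Pplat)/V̇ = (30 − 23) / 0.7167 = 7.0/0.7167 = 9.767 cmH2O·s/L.
C = Vt/(Pplat − PEEP) = 494.52 / (23 − 12) = 494.52/11.0 = 44.956 mL/cmH2O.
τ = R × C = 9.767 × 0.04496 L/cmH2O = 0.4391 s.
t = −τ·ln(1 − 0.97) = −0.4391·ln(0.03) = 1.54 s.

1.54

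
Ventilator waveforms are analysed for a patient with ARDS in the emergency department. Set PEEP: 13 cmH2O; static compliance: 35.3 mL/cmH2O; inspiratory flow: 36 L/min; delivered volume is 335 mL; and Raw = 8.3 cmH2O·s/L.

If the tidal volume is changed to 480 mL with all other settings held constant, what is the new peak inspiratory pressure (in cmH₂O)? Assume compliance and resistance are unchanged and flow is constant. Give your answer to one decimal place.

Flow: 36 L/min ÷ 60 = 0.6 L/s.
PIP = Vt/C + R·V̇ + PEEP (constant-flow equation of motion).
Only the elastic term changes: ΔPIP = ΔVt / C = (480 − 335) / 35.3 = 4.108 cmH2O.
Original PIP = 335/35.3 + 8.3×0.6 + 13 = 27.47 cmH2O; new PIP = 27.47 + (4.108) = 31.578 cmH2O.

31.6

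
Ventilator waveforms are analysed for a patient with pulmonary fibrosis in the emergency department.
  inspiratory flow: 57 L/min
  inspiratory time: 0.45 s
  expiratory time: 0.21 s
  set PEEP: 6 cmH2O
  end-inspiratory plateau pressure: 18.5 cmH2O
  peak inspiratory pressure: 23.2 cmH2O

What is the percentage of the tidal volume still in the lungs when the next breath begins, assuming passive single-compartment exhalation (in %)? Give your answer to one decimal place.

Flow: 57 L/min ÷ 60 = 0.95 L/s.
Vt = flow × Ti = 0.95 L/s × 0.45 s × 1000 mL/L = 427.5 mL.
R = (PIP − Pplat)/V̇ = (23.2 − 18.5) / 0.95 = 4.7/0.95 = 4.947 cmH2O·s/L.
C = Vt/(Pplat − PEEP) = 427.5 / (18.5 − 6) = 427.5/12.5 = 34.2 mL/cmH2O.
τ = R × C = 4.947 × 0.0342 L/cmH2O = 0.1692 s.
Fraction remaining at end-expiration = e^(−Te/τ) = e^(−0.21/0.1692) = 0.2891 → 28.91%.

28.9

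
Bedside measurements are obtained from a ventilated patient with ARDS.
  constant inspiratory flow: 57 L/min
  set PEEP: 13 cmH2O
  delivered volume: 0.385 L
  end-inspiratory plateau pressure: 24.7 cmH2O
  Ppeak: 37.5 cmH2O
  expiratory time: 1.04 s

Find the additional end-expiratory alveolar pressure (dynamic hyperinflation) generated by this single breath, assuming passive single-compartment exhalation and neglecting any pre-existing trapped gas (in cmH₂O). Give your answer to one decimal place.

1.1

Flow: 57 L/min ÷ 60 = 0.95 L/s.
R = (PIP − Pplat)/V̇ = (37.5 − 24.7) / 0.95 = 12.8/0.95 = 13.474 cmH2O·s/L.
C = Vt/(Pplat − PEEP) = 385.0 / (24.7 − 13) = 385.0/11.7 = 32.906 mL/cmH2O.
τ = R × C = 13.474 × 0.03291 L/cmH2O = 0.4434 s.
Fraction remaining = e^(−Te/τ) = e^(−1.04/0.4434) = 0.0958; trapped volume = 385.0 × 0.0958 = 36.883 mL.
Additional alveolar pressure from trapping ≈ V_trapped / C = 36.883 / 32.906 = 1.121 cmH2O.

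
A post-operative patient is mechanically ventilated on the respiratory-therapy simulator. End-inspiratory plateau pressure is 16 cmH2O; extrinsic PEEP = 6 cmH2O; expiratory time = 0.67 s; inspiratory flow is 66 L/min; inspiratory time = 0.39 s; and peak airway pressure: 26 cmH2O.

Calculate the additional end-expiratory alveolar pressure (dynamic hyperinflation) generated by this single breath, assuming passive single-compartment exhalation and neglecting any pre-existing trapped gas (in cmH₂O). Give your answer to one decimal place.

Flow: 66 L/min ÷ 60 = 1.1 L/s.
Vt = flow × Ti = 1.1 L/s × 0.39 s × 1000 mL/L = 429.0 mL.
R = (PIP − Pplat)/V̇ = (26 − 16) / 1.1 = 10.0/1.1 = 9.091 cmH2O·s/L.
C = Vt/(Pplat − PEEP) = 429.0 / (16 − 6) = 429.0/10.0 = 42.9 mL/cmH2O.
τ = R × C = 9.091 × 0.0429 L/cmH2O = 0.39 s.
Fraction remaining = e^(−Te/τ) = e^(−0.67/0.39) = 0.1794; trapped volume = 429.0 × 0.1794 = 76.963 mL.
Additional alveolar pressure from trapping ≈ V_trapped / C = 76.963 / 42.9 = 1.794 cmH2O.

1.8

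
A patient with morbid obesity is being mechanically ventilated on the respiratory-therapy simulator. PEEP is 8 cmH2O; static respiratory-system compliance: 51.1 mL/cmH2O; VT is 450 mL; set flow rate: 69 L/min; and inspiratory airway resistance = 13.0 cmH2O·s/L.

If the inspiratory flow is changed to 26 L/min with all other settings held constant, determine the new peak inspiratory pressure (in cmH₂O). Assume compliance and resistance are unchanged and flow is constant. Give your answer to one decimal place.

22.4

Flow: 69 L/min ÷ 60 = 1.15 L/s.
New flow: 26 L/min ÷ 60 = 0.4333 L/s.
PIP = Vt/C + R·V̇ + PEEP (constant-flow equation of motion).
Only the resistive term changes: ΔPIP = R × ΔV̇ = 13.0 × (0.4333 − 1.15) = 13.0 × -0.7167 = -9.317 cmH2O.
Original PIP = 450/51.1 + 13.0×1.15 + 8 = 31.756 cmH2O; new PIP = 31.756 + (-9.317) = 22.439 cmH2O.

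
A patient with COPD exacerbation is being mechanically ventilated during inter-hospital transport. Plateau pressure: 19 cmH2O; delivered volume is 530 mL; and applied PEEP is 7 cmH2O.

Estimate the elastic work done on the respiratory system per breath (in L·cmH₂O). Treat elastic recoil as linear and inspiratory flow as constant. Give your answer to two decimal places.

3.18

Elastic work ≈ ½ × (Pplat − PEEP) × Vt = 0.5 × (19 − 7) × 0.530 L = 0.5 × 12.0 × 0.530 = 3.18 L·cmH2O.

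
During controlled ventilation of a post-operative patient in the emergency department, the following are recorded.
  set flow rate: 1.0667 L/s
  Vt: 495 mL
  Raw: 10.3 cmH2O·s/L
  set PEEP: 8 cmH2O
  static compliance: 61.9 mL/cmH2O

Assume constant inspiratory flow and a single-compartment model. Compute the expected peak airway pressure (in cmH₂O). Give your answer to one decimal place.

Equation of motion (constant flow): PIP = Vt/C + R·V̇ + PEEP.
PIP = 495/61.9 + 10.3×1.0667 + 8 = 7.997 + 10.987 + 8 = 26.984 cmH2O.

27.0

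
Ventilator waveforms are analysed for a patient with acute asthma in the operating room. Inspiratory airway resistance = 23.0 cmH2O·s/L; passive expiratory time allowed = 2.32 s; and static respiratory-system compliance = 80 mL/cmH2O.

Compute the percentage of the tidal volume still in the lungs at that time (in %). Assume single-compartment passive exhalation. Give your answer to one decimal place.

τ = R × C = 23.0 × 80 mL/cmH2O = 23.0 × 0.080 L/cmH2O = 1.84 s.
Passive exhalation: V(t)/V₀ = e^(−t/τ) = e^(−2.32/1.84) = 0.2834.
Fraction remaining = 0.2834 → 28.34%.

28.3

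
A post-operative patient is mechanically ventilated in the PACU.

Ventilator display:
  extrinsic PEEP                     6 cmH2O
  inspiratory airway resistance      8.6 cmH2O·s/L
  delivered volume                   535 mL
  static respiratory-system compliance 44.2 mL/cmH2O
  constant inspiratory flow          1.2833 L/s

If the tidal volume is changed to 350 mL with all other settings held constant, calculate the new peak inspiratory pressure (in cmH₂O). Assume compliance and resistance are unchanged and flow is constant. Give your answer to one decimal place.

25.0

PIP = Vt/C + R·V̇ + PEEP (constant-flow equation of motion).
Only the elastic term changes: ΔPIP = ΔVt / C = (350 − 535) / 44.2 = -4.186 cmH2O.
Original PIP = 535/44.2 + 8.6×1.2833 + 6 = 29.14 cmH2O; new PIP = 29.14 + (-4.186) = 24.954 cmH2O.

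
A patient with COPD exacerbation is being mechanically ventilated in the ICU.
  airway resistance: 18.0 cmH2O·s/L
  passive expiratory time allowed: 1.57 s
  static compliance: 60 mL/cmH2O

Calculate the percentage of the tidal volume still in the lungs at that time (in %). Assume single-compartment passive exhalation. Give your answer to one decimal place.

23.4

τ = R × C = 18.0 × 60 mL/cmH2O = 18.0 × 0.060 L/cmH2O = 1.08 s.
Passive exhalation: V(t)/V₀ = e^(−t/τ) = e^(−1.57/1.08) = 0.2337.
Fraction remaining = 0.2337 → 23.37%.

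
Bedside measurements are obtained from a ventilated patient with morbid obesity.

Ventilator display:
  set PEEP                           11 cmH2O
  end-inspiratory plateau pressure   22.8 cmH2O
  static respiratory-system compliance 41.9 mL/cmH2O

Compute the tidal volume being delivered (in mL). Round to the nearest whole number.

494

Vt = Cstat × (Pplat − PEEP) = 41.9 × (22.8 − 11) = 41.9 × 11.8 = 494.42 mL.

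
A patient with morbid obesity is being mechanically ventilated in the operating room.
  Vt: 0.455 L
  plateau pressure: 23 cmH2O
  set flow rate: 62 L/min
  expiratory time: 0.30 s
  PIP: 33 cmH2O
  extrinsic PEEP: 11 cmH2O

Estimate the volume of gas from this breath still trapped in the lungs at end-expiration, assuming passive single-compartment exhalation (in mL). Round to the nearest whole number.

Flow: 62 L/min ÷ 60 = 1.0333 L/s.
R = (PIP − Pplat)/V̇ = (33 − 23) / 1.0333 = 10.0/1.0333 = 9.678 cmH2O·s/L.
C = Vt/(Pplat − PEEP) = 455.0 / (23 − 11) = 455.0/12.0 = 37.917 mL/cmH2O.
τ = R × C = 9.678 × 0.03792 L/cmH2O = 0.367 s.
Fraction remaining = e^(−Te/τ) = e^(−0.30/0.367) = 0.4416.
Trapped volume = 455.0 × 0.4416 = 200.93 mL.

201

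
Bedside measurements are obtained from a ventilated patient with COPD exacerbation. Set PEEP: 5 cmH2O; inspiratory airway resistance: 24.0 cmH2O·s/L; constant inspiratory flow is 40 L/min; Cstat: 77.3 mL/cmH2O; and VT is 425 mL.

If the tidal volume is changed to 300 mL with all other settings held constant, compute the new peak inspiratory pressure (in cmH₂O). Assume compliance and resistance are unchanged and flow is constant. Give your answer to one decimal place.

Flow: 40 L/min ÷ 60 = 0.6667 L/s.
PIP = Vt/C + R·V̇ + PEEP (constant-flow equation of motion).
Only the elastic term changes: ΔPIP = ΔVt / C = (300 − 425) / 77.3 = -1.617 cmH2O.
Original PIP = 425/77.3 + 24.0×0.6667 + 5 = 26.499 cmH2O; new PIP = 26.499 + (-1.617) = 24.882 cmH2O.

24.9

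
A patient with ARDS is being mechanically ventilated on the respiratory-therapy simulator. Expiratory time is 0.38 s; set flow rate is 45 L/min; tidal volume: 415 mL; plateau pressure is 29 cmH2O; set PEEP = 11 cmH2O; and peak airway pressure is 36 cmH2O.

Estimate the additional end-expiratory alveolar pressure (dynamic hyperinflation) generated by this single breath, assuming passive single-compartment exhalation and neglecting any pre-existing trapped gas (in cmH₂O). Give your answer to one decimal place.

3.1

Flow: 45 L/min ÷ 60 = 0.75 L/s.
R = (PIP − Pplat)/V̇ = (36 − 29) / 0.75 = 7.0/0.75 = 9.333 cmH2O·s/L.
C = Vt/(Pplat − PEEP) = 415.0 / (29 − 11) = 415.0/18.0 = 23.056 mL/cmH2O.
τ = R × C = 9.333 × 0.02306 L/cmH2O = 0.2152 s.
Fraction remaining = e^(−Te/τ) = e^(−0.38/0.2152) = 0.1711; trapped volume = 415.0 × 0.1711 = 71.007 mL.
Additional alveolar pressure from trapping ≈ V_trapped / C = 71.007 / 23.056 = 3.08 cmH2O.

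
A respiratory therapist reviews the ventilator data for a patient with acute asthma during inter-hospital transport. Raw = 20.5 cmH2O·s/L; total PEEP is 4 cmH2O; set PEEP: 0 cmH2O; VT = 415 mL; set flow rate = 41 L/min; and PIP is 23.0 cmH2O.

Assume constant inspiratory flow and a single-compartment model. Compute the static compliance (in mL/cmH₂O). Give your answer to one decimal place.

83.1

Flow: 41 L/min ÷ 60 = 0.6833 L/s.
Total PEEP = 4 cmH2O (set 0 + intrinsic 4); this is the baseline alveolar pressure.
Equation of motion (constant flow): PIP = Vt/C + R·V̇ + PEEP.
Vt/C = PIP − R·V̇ − PEEP = 23.0 − 20.5×0.6833 − 4 = 23.0 − 14.008 − 4 = 4.992 cmH2O.
C = Vt / 4.992 = 415 / 4.992 = 83.133 mL/cmH2O.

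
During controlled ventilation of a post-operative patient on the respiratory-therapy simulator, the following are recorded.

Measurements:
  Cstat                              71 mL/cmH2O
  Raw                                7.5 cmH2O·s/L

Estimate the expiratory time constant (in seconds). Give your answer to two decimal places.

0.53

τ = R × C = 7.5 × 71 mL/cmH2O = 7.5 × 0.071 L/cmH2O = 0.5325 s.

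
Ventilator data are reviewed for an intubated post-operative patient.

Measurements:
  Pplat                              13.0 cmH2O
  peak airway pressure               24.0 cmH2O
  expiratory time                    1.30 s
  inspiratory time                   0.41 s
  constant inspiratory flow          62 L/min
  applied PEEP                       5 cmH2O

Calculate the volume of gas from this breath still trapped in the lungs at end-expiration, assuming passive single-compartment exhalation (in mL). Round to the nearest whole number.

42

Flow: 62 L/min ÷ 60 = 1.0333 L/s.
Vt = flow × Ti = 1.0333 L/s × 0.41 s × 1000 mL/L = 423.65 mL.
R = (PIP − Pplat)/V̇ = (24.0 − 13.0) / 1.0333 = 11.0/1.0333 = 10.646 cmH2O·s/L.
C = Vt/(Pplat − PEEP) = 423.65 / (13.0 − 5) = 423.65/8.0 = 52.956 mL/cmH2O.
τ = R × C = 10.646 × 0.05296 L/cmH2O = 0.5638 s.
Fraction remaining = e^(−Te/τ) = e^(−1.30/0.5638) = 0.09968.
Trapped volume = 423.65 × 0.09968 = 42.229 mL.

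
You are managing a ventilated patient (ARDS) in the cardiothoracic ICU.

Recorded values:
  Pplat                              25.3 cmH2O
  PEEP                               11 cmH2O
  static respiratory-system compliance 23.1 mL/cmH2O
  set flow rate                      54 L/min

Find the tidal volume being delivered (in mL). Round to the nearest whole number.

330

Vt = Cstat × (Pplat − PEEP) = 23.1 × (25.3 − 11) = 23.1 × 14.3 = 330.33 mL.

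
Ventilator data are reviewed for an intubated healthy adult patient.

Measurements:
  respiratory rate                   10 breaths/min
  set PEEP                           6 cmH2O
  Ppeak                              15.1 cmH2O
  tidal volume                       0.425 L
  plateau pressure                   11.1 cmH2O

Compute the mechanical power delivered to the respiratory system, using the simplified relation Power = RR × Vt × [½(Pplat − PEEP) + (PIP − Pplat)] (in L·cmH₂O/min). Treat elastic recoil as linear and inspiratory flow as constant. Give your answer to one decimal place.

Per-breath work = Vt × [½(Pplat−PEEP) + (PIP−Pplat)] = 0.425 × [0.5×5.1 + 4.0] = 0.425 × 6.55 = 2.784 L·cmH2O.
Power = 10 × 2.784 = 27.84 L·cmH2O/min.

27.8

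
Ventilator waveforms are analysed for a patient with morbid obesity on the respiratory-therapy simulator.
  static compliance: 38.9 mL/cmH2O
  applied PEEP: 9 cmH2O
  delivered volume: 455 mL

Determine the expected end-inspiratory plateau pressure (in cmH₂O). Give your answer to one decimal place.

20.7

Pplat = PEEP + Vt / Cstat = 9 + 455 / 38.9 = 9 + 11.697 = 20.697 cmH2O.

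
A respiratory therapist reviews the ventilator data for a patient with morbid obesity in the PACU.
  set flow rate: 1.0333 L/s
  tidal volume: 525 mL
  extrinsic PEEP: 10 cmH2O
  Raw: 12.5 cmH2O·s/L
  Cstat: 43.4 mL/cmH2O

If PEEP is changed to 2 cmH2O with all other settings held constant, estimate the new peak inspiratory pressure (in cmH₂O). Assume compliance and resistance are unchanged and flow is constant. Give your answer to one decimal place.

27.0

PIP = Vt/C + R·V̇ + PEEP (constant-flow equation of motion).
Only the baseline term changes: ΔPIP = ΔPEEP = 2 − 10 = -8.0 cmH2O.
Original PIP = 525/43.4 + 12.5×1.0333 + 10 = 35.013 cmH2O; new PIP = 35.013 + (-8.0) = 27.013 cmH2O.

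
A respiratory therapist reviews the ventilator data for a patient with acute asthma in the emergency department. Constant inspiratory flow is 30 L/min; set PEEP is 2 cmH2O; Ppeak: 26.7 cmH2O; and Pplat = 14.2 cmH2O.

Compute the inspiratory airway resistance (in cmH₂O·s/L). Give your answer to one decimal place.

Flow: 30 L/min ÷ 60 = 0.5 L/s.
Raw = (PIP − Pplat) / flow = (26.7 − 14.2) / 0.5 = 12.5 / 0.5 = 25.0 cmH2O·s/L.

25.0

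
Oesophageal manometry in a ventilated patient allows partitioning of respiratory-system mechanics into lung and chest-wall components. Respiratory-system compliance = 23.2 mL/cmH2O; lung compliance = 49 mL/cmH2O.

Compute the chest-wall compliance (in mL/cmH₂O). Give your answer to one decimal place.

44.1

1/Ccw = 1/Crs − 1/CL.
1/Ccw = 1/23.2 − 1/49 = 0.0227.
Ccw = 44.053 mL/cmH2O.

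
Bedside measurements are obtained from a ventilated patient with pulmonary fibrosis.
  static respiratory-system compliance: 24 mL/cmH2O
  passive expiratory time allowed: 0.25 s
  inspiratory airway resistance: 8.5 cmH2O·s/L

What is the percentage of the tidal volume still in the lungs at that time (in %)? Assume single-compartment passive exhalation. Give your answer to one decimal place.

29.4

τ = R × C = 8.5 × 24 mL/cmH2O = 8.5 × 0.024 L/cmH2O = 0.204 s.
Passive exhalation: V(t)/V₀ = e^(−t/τ) = e^(−0.25/0.204) = 0.2936.
Fraction remaining = 0.2936 → 29.36%.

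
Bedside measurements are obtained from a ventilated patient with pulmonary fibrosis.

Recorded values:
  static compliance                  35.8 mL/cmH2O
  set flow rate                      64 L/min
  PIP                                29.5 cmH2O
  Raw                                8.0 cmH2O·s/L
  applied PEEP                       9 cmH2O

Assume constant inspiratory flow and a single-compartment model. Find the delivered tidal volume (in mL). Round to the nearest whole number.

428

Flow: 64 L/min ÷ 60 = 1.0667 L/s.
Equation of motion (constant flow): PIP = Vt/C + R·V̇ + PEEP.
Vt/C = PIP − R·V̇ − PEEP = 29.5 − 8.534 − 9 = 11.966 cmH2O.
Vt = C × 11.966 = 35.8 × 11.966 = 428.38 mL.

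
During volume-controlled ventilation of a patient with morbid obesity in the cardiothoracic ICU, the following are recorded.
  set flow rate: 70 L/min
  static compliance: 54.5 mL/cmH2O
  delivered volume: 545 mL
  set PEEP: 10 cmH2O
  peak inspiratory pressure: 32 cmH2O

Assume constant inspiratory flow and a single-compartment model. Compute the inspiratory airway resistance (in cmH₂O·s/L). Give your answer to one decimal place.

Flow: 70 L/min ÷ 60 = 1.1667 L/s.
Equation of motion (constant flow): PIP = Vt/C + R·V̇ + PEEP.
R·V̇ = PIP − Vt/C − PEEP = 32 − 545/54.5 − 10 = 32 − 10.0 − 10 = 12.0 cmH2O.
R = 12.0 / 1.1667 = 10.285 cmH2O·s/L.

10.3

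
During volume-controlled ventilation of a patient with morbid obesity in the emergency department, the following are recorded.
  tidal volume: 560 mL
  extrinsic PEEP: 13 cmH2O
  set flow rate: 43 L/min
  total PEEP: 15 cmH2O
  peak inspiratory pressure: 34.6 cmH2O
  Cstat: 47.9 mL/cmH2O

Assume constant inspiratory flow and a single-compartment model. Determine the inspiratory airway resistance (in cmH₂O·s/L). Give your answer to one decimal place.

11.0

Flow: 43 L/min ÷ 60 = 0.7167 L/s.
Total PEEP = 15 cmH2O (set 13 + intrinsic 2); this is the baseline alveolar pressure.
Equation of motion (constant flow): PIP = Vt/C + R·V̇ + PEEP.
R·V̇ = PIP − Vt/C − PEEP = 34.6 − 560/47.9 − 15 = 34.6 − 11.691 − 15 = 7.909 cmH2O.
R = 7.909 / 0.7167 = 11.035 cmH2O·s/L.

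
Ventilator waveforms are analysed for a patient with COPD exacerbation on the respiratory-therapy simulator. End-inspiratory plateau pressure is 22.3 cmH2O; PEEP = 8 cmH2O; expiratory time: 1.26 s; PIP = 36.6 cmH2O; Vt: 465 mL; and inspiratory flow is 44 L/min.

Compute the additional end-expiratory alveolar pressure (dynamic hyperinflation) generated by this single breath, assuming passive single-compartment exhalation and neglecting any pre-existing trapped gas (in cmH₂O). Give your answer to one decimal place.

2.0

Flow: 44 L/min ÷ 60 = 0.7333 L/s.
R = (PIP − Pplat)/V̇ = (36.6 − 22.3) / 0.7333 = 14.3/0.7333 = 19.501 cmH2O·s/L.
C = Vt/(Pplat − PEEP) = 465.0 / (22.3 − 8) = 465.0/14.3 = 32.517 mL/cmH2O.
τ = R × C = 19.501 × 0.03252 L/cmH2O = 0.6342 s.
Fraction remaining = e^(−Te/τ) = e^(−1.26/0.6342) = 0.1371; trapped volume = 465.0 × 0.1371 = 63.752 mL.
Additional alveolar pressure from trapping ≈ V_trapped / C = 63.752 / 32.517 = 1.961 cmH2O.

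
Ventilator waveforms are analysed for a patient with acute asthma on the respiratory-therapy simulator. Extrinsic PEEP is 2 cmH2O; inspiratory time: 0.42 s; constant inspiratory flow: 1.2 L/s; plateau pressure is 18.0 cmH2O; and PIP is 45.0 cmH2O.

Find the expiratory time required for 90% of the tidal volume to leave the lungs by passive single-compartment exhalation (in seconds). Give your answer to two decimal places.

Vt = flow × Ti = 1.2 L/s × 0.42 s × 1000 mL/L = 504.0 mL.
R = (PIP − Pplat)/V̇ = (45.0 − 18.0) / 1.2 = 27.0/1.2 = 22.5 cmH2O·s/L.
C = Vt/(Pplat − PEEP) = 504.0 / (18.0 − 2) = 504.0/16.0 = 31.5 mL/cmH2O.
τ = R × C = 22.5 × 0.0315 L/cmH2O = 0.7088 s.
t = −τ·ln(1 − 0.90) = −0.7088·ln(0.1) = 1.632 s.

1.63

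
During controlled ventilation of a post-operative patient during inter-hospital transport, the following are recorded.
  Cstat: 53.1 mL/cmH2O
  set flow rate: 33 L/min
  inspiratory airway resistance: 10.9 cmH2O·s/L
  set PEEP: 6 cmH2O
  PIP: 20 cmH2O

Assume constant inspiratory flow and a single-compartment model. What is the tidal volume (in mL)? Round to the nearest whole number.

425

Flow: 33 L/min ÷ 60 = 0.55 L/s.
Equation of motion (constant flow): PIP = Vt/C + R·V̇ + PEEP.
Vt/C = PIP − R·V̇ − PEEP = 20 − 5.995 − 6 = 8.005 cmH2O.
Vt = C × 8.005 = 53.1 × 8.005 = 425.07 mL.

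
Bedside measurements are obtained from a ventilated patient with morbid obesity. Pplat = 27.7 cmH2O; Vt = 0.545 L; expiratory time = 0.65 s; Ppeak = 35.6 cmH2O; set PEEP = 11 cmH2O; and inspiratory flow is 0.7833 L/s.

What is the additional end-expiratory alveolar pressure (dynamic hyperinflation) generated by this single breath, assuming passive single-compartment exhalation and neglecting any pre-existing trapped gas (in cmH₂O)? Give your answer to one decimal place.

R = (PIP − Pplat)/V̇ = (35.6 − 27.7) / 0.7833 = 7.9/0.7833 = 10.086 cmH2O·s/L.
C = Vt/(Pplat − PEEP) = 545.0 / (27.7 − 11) = 545.0/16.7 = 32.635 mL/cmH2O.
τ = R × C = 10.086 × 0.03264 L/cmH2O = 0.3292 s.
Fraction remaining = e^(−Te/τ) = e^(−0.65/0.3292) = 0.1388; trapped volume = 545.0 × 0.1388 = 75.646 mL.
Additional alveolar pressure from trapping ≈ V_trapped / C = 75.646 / 32.635 = 2.318 cmH2O.

2.3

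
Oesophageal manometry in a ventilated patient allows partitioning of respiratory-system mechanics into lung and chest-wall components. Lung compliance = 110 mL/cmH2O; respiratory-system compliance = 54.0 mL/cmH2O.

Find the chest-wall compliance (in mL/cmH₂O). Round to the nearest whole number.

106

1/Ccw = 1/Crs − 1/CL.
1/Ccw = 1/54.0 − 1/110 = 0.009428.
Ccw = 106.07 mL/cmH2O.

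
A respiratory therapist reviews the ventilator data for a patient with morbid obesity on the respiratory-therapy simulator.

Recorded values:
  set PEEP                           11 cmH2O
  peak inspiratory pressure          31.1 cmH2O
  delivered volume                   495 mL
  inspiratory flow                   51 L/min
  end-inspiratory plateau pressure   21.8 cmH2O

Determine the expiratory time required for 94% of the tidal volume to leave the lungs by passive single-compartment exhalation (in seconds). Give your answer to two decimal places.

1.41

Flow: 51 L/min ÷ 60 = 0.85 L/s.
R = (PIP − Pplat)/V̇ = (31.1 − 21.8) / 0.85 = 9.3/0.85 = 10.941 cmH2O·s/L.
C = Vt/(Pplat − PEEP) = 495.0 / (21.8 − 11) = 495.0/10.8 = 45.833 mL/cmH2O.
τ = R × C = 10.941 × 0.04583 L/cmH2O = 0.5014 s.
t = −τ·ln(1 − 0.94) = −0.5014·ln(0.06) = 1.411 s.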